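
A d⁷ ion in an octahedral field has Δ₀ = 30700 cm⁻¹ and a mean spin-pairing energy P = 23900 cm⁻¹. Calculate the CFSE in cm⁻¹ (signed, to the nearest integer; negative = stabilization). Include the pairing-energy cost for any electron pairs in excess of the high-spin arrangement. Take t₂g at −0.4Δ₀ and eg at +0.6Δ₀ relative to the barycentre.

-31360

Since Δ₀ = 30700 cm⁻¹ > P = 23900 cm⁻¹, the complex adopts the low-spin configuration.
Configuration: t₂g⁶ eg¹.
Orbital CFSE = -1.8Δ₀ = -1.8 × 30700 = -55260 cm⁻¹.
Excess pairs vs high-spin: 3 − 2 = 1; pairing cost = +23900 cm⁻¹.
Net CFSE = -55260 + 23900 = -31360 cm⁻¹.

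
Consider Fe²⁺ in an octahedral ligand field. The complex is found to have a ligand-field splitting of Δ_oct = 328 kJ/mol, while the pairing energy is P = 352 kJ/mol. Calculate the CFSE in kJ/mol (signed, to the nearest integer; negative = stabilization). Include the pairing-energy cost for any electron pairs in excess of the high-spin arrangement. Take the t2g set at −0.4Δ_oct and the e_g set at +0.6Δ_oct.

Group 8 minus oxidation state +2 gives a d⁶ configuration for Fe²⁺.
With Δ_oct < P the complex is high-spin.
Configuration: t2g^4 e_g^2.
Orbital CFSE = -0.4Δ_oct = -0.4 × 328 = -131 kJ/mol.
High-spin has no excess pairs, so no pairing correction applies.

-131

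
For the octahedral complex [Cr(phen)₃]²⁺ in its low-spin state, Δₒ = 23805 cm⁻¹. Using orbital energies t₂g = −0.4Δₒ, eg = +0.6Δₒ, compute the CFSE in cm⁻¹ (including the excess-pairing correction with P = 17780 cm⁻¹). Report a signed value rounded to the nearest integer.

phen is neutral, so the +2 overall charge sits on Cr: oxidation state +2.
Cr sits in group 6; removing 2 electrons leaves Cr²⁺ with 6 − 2 = 4 d electrons.
The d⁴ electrons fill as t₂g⁴ eg⁰.
Orbital CFSE = 4(-0.4) + 0(0.6) = -1.6Δₒ = -1.6 × 23805 = -38088 cm⁻¹.
High-spin d⁴ would be t₂g³ eg¹ with 0 pairs; low-spin has 1, so 1 excess pair costs +1P = +17780 cm⁻¹.
Overall CFSE = -38088 + 17780 = -20308 cm⁻¹.

-20308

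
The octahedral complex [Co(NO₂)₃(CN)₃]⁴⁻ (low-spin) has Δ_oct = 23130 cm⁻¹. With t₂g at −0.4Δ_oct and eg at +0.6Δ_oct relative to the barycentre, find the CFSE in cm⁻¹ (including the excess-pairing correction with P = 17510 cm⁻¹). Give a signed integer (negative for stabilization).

-24124

Ligand charges: 3×(-1) from NO₂⁻ and 3×(-1) from CN⁻ sum to -6; with overall charge -4, Co is +2.
Co sits in group 9; removing 2 electrons leaves Co²⁺ with 9 − 2 = 7 d electrons.
Configuration: t₂g⁶ eg¹.
CFSE(orbital) = 6×(-0.4Δ_oct) + 1×(0.6Δ_oct) = -1.8Δ_oct; with Δ_oct = 23130 cm⁻¹ that is -41634 cm⁻¹.
Relative to high-spin t₂g⁵ eg² (2 paired), the low-spin configuration has 1 additional pair, contributing +1 × 17510 = +17510 cm⁻¹.
Combining: -41634 + 17510 = -24124 cm⁻¹.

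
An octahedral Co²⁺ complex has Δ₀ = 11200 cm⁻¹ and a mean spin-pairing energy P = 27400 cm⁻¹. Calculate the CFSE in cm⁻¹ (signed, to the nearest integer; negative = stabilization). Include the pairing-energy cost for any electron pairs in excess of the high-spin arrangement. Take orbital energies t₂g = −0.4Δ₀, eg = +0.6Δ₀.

Group 9 minus oxidation state +2 gives a d⁷ configuration for Co²⁺.
Δ₀ < P, so pairing is avoided: the ground state is high-spin.
Filling d⁷ accordingly: t₂g⁵ eg².
Orbital CFSE = -0.8Δ₀ = -0.8 × 11200 = -8960 cm⁻¹.
High-spin has no excess pairs, so no pairing correction applies.

-8960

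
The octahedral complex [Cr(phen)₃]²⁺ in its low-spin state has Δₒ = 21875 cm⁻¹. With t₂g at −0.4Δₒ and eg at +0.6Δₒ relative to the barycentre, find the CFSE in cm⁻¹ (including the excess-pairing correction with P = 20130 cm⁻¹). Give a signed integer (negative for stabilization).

-14870

phen is neutral, so the +2 overall charge sits on Cr: oxidation state +2.
Cr is in group 6, so Cr²⁺ is d⁴ (6 − 2 = 4).
The d⁴ electrons fill as t₂g⁴ eg⁰.
The orbital stabilization is -1.6Δₒ = -1.6 × 21875 = -35000 cm⁻¹.
Relative to high-spin t₂g³ eg¹ (0 paired), the low-spin configuration has 1 additional pair, contributing +1 × 20130 = +20130 cm⁻¹.
Overall CFSE = -35000 + 20130 = -14870 cm⁻¹.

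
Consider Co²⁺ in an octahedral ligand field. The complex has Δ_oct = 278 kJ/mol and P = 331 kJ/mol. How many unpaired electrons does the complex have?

3

Co is in group 9, so Co²⁺ is d⁷ (9 − 2 = 7).
Since Δ_oct = 278 kJ/mol < P = 331 kJ/mol, the complex adopts the high-spin configuration.
That gives t2g^5 e_g^2.
Unpaired electrons: 3.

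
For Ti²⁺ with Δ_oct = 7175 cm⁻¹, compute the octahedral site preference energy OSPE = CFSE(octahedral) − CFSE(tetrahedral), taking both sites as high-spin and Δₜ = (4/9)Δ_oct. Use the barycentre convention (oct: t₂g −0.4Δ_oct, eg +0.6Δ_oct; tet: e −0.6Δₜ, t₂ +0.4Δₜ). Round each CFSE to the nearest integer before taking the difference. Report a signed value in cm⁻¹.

-1913

Ti²⁺: group 4, so d-count = 4 − 2 = 2.
Octahedral (high-spin): t₂g² eg⁰, CFSE = 2(−0.4) + 0(+0.6) = -0.8Δ_oct = -0.8 × 7175 = -5740 cm⁻¹.
Tetrahedral: e² t₂⁰, CFSE = 2(−0.6) + 0(+0.4) = -1.2Δₜ = -1.2 × (4/9) × 7175 = -3827 cm⁻¹.
OSPE = CFSE(oct) − CFSE(tet) = -5740 − (-3827) = -1913 cm⁻¹.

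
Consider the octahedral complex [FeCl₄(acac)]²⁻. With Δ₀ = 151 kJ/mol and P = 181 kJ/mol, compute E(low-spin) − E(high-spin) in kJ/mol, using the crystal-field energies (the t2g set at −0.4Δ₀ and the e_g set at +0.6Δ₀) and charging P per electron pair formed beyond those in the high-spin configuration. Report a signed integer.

60

Ligand charges: 4×(-1) from Cl⁻ and 1×(-1) from acac⁻ sum to -5; with overall charge -2, Fe is +3.
Fe³⁺: group 8, so d-count = 8 − 3 = 5.
In the high-spin limit (t2g^3 e_g^2) the orbital term is 0.0Δ₀ = 0 kJ/mol, with no excess pairing.
Low-spin: t2g^5 e_g^0, orbital CFSE = -2.0Δ₀ = -302 kJ/mol; plus 2 excess pairs × P = +362 kJ/mol; total 60 kJ/mol.
The difference is 60 − (0) = 60 kJ/mol, so high-spin lies lower.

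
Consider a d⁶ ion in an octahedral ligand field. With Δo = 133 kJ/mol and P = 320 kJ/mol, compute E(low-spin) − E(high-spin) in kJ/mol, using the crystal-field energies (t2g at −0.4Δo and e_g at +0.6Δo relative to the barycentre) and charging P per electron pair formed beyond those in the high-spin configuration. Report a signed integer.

In the high-spin limit (t2g^4 e_g^2) the orbital term is -0.4Δo = -53 kJ/mol, with no excess pairing.
Low-spin: t2g^6 e_g^0, orbital CFSE = -2.4Δo = -319 kJ/mol; plus 2 excess pairs × P = +640 kJ/mol; total 321 kJ/mol.
Thus E(LS) − E(HS) = 374 kJ/mol.

374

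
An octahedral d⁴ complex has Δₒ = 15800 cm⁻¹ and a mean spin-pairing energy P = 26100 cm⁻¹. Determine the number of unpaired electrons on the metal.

4

Since Δₒ = 15800 cm⁻¹ < P = 26100 cm⁻¹, the complex adopts the high-spin configuration.
Configuration: t₂g³ eg¹.
Unpaired electrons: 4.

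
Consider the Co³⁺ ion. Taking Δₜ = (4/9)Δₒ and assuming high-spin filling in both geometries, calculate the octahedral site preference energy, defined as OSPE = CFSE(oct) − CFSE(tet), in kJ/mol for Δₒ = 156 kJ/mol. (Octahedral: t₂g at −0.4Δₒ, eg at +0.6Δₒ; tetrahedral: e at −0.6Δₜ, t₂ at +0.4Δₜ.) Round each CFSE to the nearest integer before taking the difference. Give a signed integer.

-20

Co sits in group 9; removing 3 electrons leaves Co³⁺ with 9 − 3 = 6 d electrons.
Octahedral high-spin t2g^4 e_g^2: CFSE = -0.4 × 156 = -62 kJ/mol.
Tetrahedral: e^3 t2^3, CFSE = 3(−0.6) + 3(+0.4) = -0.6Δₜ = -0.6 × (4/9) × 156 = -42 kJ/mol.
OSPE = CFSE(oct) − CFSE(tet) = -62 − (-42) = -20 kJ/mol.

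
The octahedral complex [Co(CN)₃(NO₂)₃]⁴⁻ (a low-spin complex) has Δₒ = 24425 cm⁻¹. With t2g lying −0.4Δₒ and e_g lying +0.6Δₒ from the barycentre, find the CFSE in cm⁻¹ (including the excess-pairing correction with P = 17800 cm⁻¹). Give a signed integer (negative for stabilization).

Ligand charges: 3×(-1) from CN⁻ and 3×(-1) from NO₂⁻ sum to -6; with overall charge -4, Co is +2.
Co sits in group 9; removing 2 electrons leaves Co²⁺ with 9 − 2 = 7 d electrons.
The d⁷ electrons fill as t2g^6 e_g^1.
The orbital stabilization is -1.8Δₒ = -1.8 × 24425 = -43965 cm⁻¹.
Relative to high-spin t2g^5 e_g^2 (2 paired), the low-spin configuration has 1 additional pair, contributing +1 × 17800 = +17800 cm⁻¹.
Overall CFSE = -43965 + 17800 = -26165 cm⁻¹.

-26165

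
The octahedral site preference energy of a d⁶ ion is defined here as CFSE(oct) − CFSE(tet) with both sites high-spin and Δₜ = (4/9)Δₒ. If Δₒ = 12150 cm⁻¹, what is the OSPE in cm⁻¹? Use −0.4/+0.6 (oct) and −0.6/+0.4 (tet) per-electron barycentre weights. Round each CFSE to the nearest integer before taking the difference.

-1620

In an octahedral site d⁶ (HS) is t2g^4 e_g^2, giving CFSE(oct) = -0.4Δₒ = -4860 cm⁻¹.
Tetrahedral e^3 t2^3 gives -0.6Δₜ = -0.6 × (4/9) × 12150 = -3240 cm⁻¹.
Subtracting, OSPE = -4860 − (-3240) = -1620 cm⁻¹.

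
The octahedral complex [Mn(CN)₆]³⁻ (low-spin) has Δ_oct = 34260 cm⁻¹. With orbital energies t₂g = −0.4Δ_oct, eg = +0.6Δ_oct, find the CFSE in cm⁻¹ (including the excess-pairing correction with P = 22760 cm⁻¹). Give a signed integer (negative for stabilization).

-32056

Each CN⁻ contributes -1; 6 × (-1) = -6. With overall charge -3, Mn is in the +3 oxidation state.
Mn is in group 7, so Mn³⁺ is d⁴ (7 − 3 = 4).
Configuration: t₂g⁴ eg⁰.
Orbital CFSE = 4(-0.4) + 0(0.6) = -1.6Δ_oct = -1.6 × 34260 = -54816 cm⁻¹.
Pairing penalty: 1 pair vs 0 in the high-spin reference → 1 extra × P = 22760 cm⁻¹.
Net CFSE = -54816 + 22760 = -32056 cm⁻¹.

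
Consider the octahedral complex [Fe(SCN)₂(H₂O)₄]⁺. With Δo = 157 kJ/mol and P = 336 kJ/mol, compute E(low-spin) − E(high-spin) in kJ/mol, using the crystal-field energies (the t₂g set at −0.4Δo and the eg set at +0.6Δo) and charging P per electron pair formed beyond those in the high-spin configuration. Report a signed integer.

358

Ligand charges: 2×(-1) from SCN⁻ and 4×(+0) from H₂O sum to -2; with overall charge +1, Fe is +3.
Fe sits in group 8; removing 3 electrons leaves Fe³⁺ with 8 − 3 = 5 d electrons.
High-spin d⁵ fills as t₂g³ eg² with CFSE 3(−0.4) + 2(+0.6) = 0.0Δo = 0 kJ/mol.
Low-spin: t₂g⁵ eg⁰, orbital CFSE = -2.0Δo = -314 kJ/mol; plus 2 excess pairs × P = +672 kJ/mol; total 358 kJ/mol.
Thus E(LS) − E(HS) = 358 kJ/mol.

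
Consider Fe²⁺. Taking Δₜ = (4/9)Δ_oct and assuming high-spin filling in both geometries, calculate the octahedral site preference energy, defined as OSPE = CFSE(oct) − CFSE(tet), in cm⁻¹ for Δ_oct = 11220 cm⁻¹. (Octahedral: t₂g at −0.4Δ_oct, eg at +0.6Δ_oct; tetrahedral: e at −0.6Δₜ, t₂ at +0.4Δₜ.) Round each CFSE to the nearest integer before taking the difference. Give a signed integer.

-1496

Group 8 minus oxidation state +2 gives a d⁶ configuration for Fe²⁺.
Octahedral (high-spin): t2g^4 e_g^2, CFSE = 4(−0.4) + 2(+0.6) = -0.4Δ_oct = -0.4 × 11220 = -4488 cm⁻¹.
In a tetrahedral site the filling is e^3 t2^3: CFSE(tet) = -0.6Δₜ = -0.6 × (4/9)(11220) = -2992 cm⁻¹.
OSPE = CFSE(oct) − CFSE(tet) = -4488 − (-2992) = -1496 cm⁻¹.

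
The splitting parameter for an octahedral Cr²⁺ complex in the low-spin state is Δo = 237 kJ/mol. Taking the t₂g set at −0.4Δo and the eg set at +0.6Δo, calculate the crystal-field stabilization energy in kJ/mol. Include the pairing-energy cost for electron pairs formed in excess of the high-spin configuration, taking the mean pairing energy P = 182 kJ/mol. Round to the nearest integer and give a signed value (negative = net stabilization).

Cr is in group 6, so Cr²⁺ is d⁴ (6 − 2 = 4).
Configuration: t₂g⁴ eg⁰.
The orbital stabilization is -1.6Δo = -1.6 × 237 = -379 kJ/mol.
Relative to high-spin t₂g³ eg¹ (0 paired), the low-spin configuration has 1 additional pair, contributing +1 × 182 = +182 kJ/mol.
Combining: -379 + 182 = -197 kJ/mol.

-197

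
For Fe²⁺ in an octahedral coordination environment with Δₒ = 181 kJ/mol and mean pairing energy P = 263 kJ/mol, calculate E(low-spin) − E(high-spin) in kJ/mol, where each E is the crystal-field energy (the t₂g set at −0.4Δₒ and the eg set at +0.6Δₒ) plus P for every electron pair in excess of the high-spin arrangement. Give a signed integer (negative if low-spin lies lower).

Fe²⁺: group 8, so d-count = 8 − 2 = 6.
High-spin d⁶ fills as t₂g⁴ eg² with CFSE 4(−0.4) + 2(+0.6) = -0.4Δₒ = -72 kJ/mol.
Low-spin: t₂g⁶ eg⁰, orbital CFSE = -2.4Δₒ = -434 kJ/mol; plus 2 excess pairs × P = +526 kJ/mol; total 92 kJ/mol.
The difference is 92 − (-72) = 164 kJ/mol, so high-spin lies lower.

164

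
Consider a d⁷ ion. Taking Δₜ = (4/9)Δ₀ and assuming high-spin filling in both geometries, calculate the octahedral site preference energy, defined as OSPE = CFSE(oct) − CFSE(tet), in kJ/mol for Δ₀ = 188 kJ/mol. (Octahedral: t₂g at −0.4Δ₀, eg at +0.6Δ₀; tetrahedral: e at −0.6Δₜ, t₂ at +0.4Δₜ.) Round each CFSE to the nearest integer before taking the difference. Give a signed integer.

-50

Octahedral high-spin t₂g⁵ eg²: CFSE = -0.8 × 188 = -150 kJ/mol.
Tetrahedral: e⁴ t₂³, CFSE = 4(−0.6) + 3(+0.4) = -1.2Δₜ = -1.2 × (4/9) × 188 = -100 kJ/mol.
OSPE = -150 − (-100) = -50 kJ/mol.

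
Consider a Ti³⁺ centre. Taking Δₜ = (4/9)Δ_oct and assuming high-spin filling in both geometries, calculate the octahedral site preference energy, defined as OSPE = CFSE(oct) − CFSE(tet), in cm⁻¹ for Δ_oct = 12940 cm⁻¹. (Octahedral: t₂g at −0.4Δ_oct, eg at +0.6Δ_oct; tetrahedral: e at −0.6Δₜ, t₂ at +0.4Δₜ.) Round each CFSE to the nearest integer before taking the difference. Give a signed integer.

Ti is in group 4, so Ti³⁺ is d¹ (4 − 3 = 1).
In an octahedral site d¹ (HS) is t₂g¹ eg⁰, giving CFSE(oct) = -0.4Δ_oct = -5176 cm⁻¹.
In a tetrahedral site the filling is e¹ t₂⁰: CFSE(tet) = -0.6Δₜ = -0.6 × (4/9)(12940) = -3451 cm⁻¹.
OSPE = -5176 − (-3451) = -1725 cm⁻¹.

-1725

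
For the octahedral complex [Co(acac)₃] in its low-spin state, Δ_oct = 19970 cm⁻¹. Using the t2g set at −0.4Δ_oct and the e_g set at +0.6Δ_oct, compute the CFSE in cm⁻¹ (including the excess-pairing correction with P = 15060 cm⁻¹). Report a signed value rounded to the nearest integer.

-17808

Each acac⁻ contributes -1; 3 × (-1) = -3. With overall charge +0, Co is in the +3 oxidation state.
Group 9 minus oxidation state +3 gives a d⁶ configuration for Co³⁺.
Configuration: t2g^6 e_g^0.
Orbital CFSE = 6(-0.4) + 0(0.6) = -2.4Δ_oct = -2.4 × 19970 = -47928 cm⁻¹.
Relative to high-spin t2g^4 e_g^2 (1 paired), the low-spin configuration has 2 additional pairs, contributing +2 × 15060 = +30120 cm⁻¹.
Overall CFSE = -47928 + 30120 = -17808 cm⁻¹.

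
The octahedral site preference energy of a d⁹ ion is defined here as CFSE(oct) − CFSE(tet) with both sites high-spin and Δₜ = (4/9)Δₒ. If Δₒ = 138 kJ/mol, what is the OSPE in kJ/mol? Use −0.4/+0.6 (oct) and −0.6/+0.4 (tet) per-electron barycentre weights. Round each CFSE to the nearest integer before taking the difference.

-58

In an octahedral site d⁹ (HS) is t2g^6 e_g^3, giving CFSE(oct) = -0.6Δₒ = -83 kJ/mol.
Tetrahedral e^4 t2^5 gives -0.4Δₜ = -0.4 × (4/9) × 138 = -25 kJ/mol.
OSPE = -83 − (-25) = -58 kJ/mol.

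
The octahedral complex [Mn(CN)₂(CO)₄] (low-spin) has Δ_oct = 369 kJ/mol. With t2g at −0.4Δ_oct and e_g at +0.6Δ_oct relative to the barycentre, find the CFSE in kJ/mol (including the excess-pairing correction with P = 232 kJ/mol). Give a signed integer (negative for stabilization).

-274

Ligand charges: 2×(-1) from CN⁻ and 4×(+0) from CO sum to -2; with overall charge +0, Mn is +2.
Mn²⁺: group 7, so d-count = 7 − 2 = 5.
Electron filling gives t2g^5 e_g^0.
CFSE(orbital) = 5×(-0.4Δ_oct) + 0×(0.6Δ_oct) = -2.0Δ_oct; with Δ_oct = 369 kJ/mol that is -738 kJ/mol.
High-spin d⁵ would be t2g^3 e_g^2 with 0 pairs; low-spin has 2, so 2 excess pairs cost +2P = +464 kJ/mol.
Net CFSE = -738 + 464 = -274 kJ/mol.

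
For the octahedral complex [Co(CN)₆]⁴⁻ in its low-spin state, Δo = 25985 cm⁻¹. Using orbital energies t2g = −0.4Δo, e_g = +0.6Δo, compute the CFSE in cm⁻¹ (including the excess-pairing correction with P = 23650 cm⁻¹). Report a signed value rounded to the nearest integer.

Each CN⁻ contributes -1; 6 × (-1) = -6. With overall charge -4, Co is in the +2 oxidation state.
Co²⁺: group 9, so d-count = 9 − 2 = 7.
Configuration: t2g^6 e_g^1.
The orbital stabilization is -1.8Δo = -1.8 × 25985 = -46773 cm⁻¹.
Pairing penalty: 3 pairs vs 2 in the high-spin reference → 1 extra × P = 23650 cm⁻¹.
Combining: -46773 + 23650 = -23123 cm⁻¹.

-23123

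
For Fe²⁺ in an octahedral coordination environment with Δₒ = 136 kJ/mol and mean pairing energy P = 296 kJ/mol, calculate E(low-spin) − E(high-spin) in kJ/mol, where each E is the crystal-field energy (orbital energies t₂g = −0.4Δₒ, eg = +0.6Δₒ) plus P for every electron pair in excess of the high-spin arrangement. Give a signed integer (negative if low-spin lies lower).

Group 8 minus oxidation state +2 gives a d⁶ configuration for Fe²⁺.
High-spin d⁶ fills as t₂g⁴ eg² with CFSE 4(−0.4) + 2(+0.6) = -0.4Δₒ = -54 kJ/mol.
Low-spin: t₂g⁶ eg⁰, orbital CFSE = -2.4Δₒ = -326 kJ/mol; plus 2 excess pairs × P = +592 kJ/mol; total 266 kJ/mol.
Thus E(LS) − E(HS) = 320 kJ/mol.

320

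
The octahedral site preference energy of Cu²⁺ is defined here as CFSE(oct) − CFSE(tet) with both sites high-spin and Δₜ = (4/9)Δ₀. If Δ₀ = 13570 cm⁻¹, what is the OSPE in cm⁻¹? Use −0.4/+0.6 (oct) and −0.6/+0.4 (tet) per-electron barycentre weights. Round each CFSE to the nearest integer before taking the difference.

Cu²⁺: group 11, so d-count = 11 − 2 = 9.
Octahedral (high-spin): t₂g⁶ eg³, CFSE = 6(−0.4) + 3(+0.6) = -0.6Δ₀ = -0.6 × 13570 = -8142 cm⁻¹.
In a tetrahedral site the filling is e⁴ t₂⁵: CFSE(tet) = -0.4Δₜ = -0.4 × (4/9)(13570) = -2412 cm⁻¹.
OSPE = CFSE(oct) − CFSE(tet) = -8142 − (-2412) = -5730 cm⁻¹.

-5730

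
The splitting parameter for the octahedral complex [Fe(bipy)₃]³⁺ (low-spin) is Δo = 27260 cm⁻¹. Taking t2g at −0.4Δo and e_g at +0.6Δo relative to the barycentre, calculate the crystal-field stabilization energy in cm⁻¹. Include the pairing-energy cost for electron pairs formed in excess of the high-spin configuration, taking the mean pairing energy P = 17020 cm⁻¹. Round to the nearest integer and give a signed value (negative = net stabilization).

bipy is neutral, so the +3 overall charge sits on Fe: oxidation state +3.
Fe sits in group 8; removing 3 electrons leaves Fe³⁺ with 8 − 3 = 5 d electrons.
Electron filling gives t2g^5 e_g^0.
The orbital stabilization is -2.0Δo = -2.0 × 27260 = -54520 cm⁻¹.
High-spin d⁵ would be t2g^3 e_g^2 with 0 pairs; low-spin has 2, so 2 excess pairs cost +2P = +34040 cm⁻¹.
Combining: -54520 + 34040 = -20480 cm⁻¹.

-20480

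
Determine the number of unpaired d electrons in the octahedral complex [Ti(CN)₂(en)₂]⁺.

Ligand charges: 2×(-1) from CN⁻ and 2×(+0) from en sum to -2; with overall charge +1, Ti is +3.
Ti is in group 4, so Ti³⁺ is d¹ (4 − 3 = 1).
Configuration: t2g^1 e_g^0, giving 1 unpaired electron.

1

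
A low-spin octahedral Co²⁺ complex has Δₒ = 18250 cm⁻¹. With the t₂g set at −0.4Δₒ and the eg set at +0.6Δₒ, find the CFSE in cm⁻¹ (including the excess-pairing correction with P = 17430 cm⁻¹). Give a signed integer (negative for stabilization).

Co is in group 9, so Co²⁺ is d⁷ (9 − 2 = 7).
Electron filling gives t₂g⁶ eg¹.
Orbital CFSE = 6(-0.4) + 1(0.6) = -1.8Δₒ = -1.8 × 18250 = -32850 cm⁻¹.
Pairing penalty: 3 pairs vs 2 in the high-spin reference → 1 extra × P = 17430 cm⁻¹.
Combining: -32850 + 17430 = -15420 cm⁻¹.

-15420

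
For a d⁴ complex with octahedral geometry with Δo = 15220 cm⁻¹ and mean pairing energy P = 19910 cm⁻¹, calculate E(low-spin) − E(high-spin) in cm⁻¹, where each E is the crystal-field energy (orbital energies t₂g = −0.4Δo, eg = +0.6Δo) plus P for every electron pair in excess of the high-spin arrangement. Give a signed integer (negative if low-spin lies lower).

In the high-spin limit (t₂g³ eg¹) the orbital term is -0.6Δo = -9132 cm⁻¹, with no excess pairing.
Low-spin: t₂g⁴ eg⁰, orbital CFSE = -1.6Δo = -24352 cm⁻¹; plus 1 excess pair × P = +19910 cm⁻¹; total -4442 cm⁻¹.
Thus E(LS) − E(HS) = 4690 cm⁻¹.

4690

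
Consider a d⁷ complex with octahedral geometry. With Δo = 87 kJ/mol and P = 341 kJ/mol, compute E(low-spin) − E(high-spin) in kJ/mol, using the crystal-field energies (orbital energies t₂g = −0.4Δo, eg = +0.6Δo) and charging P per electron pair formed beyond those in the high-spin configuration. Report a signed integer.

High-spin d⁷ fills as t₂g⁵ eg² with CFSE 5(−0.4) + 2(+0.6) = -0.8Δo = -70 kJ/mol.
For low-spin the configuration is t₂g⁶ eg¹: orbital energy -1.8 × 87 = -157 kJ/mol, and 1 additional pair relative to high-spin adds 341 kJ/mol, giving 184 kJ/mol.
The difference is 184 − (-70) = 254 kJ/mol, so high-spin lies lower.

254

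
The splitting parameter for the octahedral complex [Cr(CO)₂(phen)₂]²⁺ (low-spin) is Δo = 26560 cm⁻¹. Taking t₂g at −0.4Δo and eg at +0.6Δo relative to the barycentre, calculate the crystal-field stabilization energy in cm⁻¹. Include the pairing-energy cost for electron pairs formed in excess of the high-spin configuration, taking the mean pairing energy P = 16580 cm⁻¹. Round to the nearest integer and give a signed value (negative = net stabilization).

Ligand charges: 2×(+0) from CO and 2×(+0) from phen sum to +0; with overall charge +2, Cr is +2.
Cr²⁺: group 6, so d-count = 6 − 2 = 4.
Configuration: t₂g⁴ eg⁰.
CFSE(orbital) = 4×(-0.4Δo) + 0×(0.6Δo) = -1.6Δo; with Δo = 26560 cm⁻¹ that is -42496 cm⁻¹.
Pairing penalty: 1 pair vs 0 in the high-spin reference → 1 extra × P = 16580 cm⁻¹.
Overall CFSE = -42496 + 16580 = -25916 cm⁻¹.

-25916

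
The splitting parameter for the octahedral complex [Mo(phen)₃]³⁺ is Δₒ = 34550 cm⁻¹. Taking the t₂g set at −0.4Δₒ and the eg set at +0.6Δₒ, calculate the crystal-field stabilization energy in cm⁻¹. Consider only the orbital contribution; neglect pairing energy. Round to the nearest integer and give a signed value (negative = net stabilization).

-41460

phen is neutral, so the +3 overall charge sits on Mo: oxidation state +3.
Mo is in group 6, so Mo³⁺ is d³ (6 − 3 = 3).
The d³ electrons fill as t₂g³ eg⁰.
CFSE(orbital) = 3×(-0.4Δₒ) + 0×(0.6Δₒ) = -1.2Δₒ; with Δₒ = 34550 cm⁻¹ that is -41460 cm⁻¹.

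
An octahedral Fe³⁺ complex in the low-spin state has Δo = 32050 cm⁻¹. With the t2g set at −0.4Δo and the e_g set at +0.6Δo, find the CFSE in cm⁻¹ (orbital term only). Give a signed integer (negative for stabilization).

Fe³⁺: group 8, so d-count = 8 − 3 = 5.
Electron filling gives t2g^5 e_g^0.
Orbital CFSE = 5(-0.4) + 0(0.6) = -2.0Δo = -2.0 × 32050 = -64100 cm⁻¹.

-64100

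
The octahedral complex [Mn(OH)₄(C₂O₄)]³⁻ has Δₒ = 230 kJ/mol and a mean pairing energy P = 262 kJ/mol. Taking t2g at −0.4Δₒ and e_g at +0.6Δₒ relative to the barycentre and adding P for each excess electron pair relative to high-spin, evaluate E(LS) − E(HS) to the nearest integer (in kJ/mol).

32

Ligand charges: 4×(-1) from OH⁻ and 1×(-2) from C₂O₄²⁻ sum to -6; with overall charge -3, Mn is +3.
Mn is in group 7, so Mn³⁺ is d⁴ (7 − 3 = 4).
High-spin: t2g^3 e_g^1, CFSE = -0.6Δₒ = -138 kJ/mol.
Low-spin t2g^4 e_g^0 gives -1.6Δₒ = -368 kJ/mol, but forming 1 extra pair costs 1P = 262 kJ/mol, so E(LS) = -368 + 262 = -106 kJ/mol.
The difference is -106 − (-138) = 32 kJ/mol, so high-spin lies lower.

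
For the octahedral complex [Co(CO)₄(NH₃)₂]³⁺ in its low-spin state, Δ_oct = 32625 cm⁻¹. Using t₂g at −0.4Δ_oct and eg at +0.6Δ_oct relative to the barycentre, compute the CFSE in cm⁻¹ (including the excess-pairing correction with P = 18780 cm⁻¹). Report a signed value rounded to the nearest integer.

Ligand charges: 4×(+0) from CO and 2×(+0) from NH₃ sum to +0; with overall charge +3, Co is +3.
Co³⁺: group 9, so d-count = 9 − 3 = 6.
Electron filling gives t₂g⁶ eg⁰.
The orbital stabilization is -2.4Δ_oct = -2.4 × 32625 = -78300 cm⁻¹.
Relative to high-spin t₂g⁴ eg² (1 paired), the low-spin configuration has 2 additional pairs, contributing +2 × 18780 = +37560 cm⁻¹.
Overall CFSE = -78300 + 37560 = -40740 cm⁻¹.

-40740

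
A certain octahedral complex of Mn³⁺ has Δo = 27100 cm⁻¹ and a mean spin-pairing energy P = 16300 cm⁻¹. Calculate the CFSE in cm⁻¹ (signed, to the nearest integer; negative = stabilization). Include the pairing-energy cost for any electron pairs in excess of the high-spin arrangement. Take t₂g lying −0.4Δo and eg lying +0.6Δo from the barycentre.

-27060

Mn sits in group 7; removing 3 electrons leaves Mn³⁺ with 7 − 3 = 4 d electrons.
With Δo > P the complex is low-spin.
That gives t₂g⁴ eg⁰.
Orbital CFSE = -1.6Δo = -1.6 × 27100 = -43360 cm⁻¹.
Excess pairs vs high-spin: 1 − 0 = 1; pairing cost = +16300 cm⁻¹.
Net CFSE = -43360 + 16300 = -27060 cm⁻¹.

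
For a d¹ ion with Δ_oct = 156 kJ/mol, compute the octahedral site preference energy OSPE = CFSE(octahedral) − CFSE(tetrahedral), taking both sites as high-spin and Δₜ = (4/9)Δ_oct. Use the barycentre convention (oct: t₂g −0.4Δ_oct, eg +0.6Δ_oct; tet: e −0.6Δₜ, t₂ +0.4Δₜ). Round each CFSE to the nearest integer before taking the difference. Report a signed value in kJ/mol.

In an octahedral site d¹ (HS) is t₂g¹ eg⁰, giving CFSE(oct) = -0.4Δ_oct = -62 kJ/mol.
Tetrahedral: e¹ t₂⁰, CFSE = 1(−0.6) + 0(+0.4) = -0.6Δₜ = -0.6 × (4/9) × 156 = -42 kJ/mol.
OSPE = CFSE(oct) − CFSE(tet) = -62 − (-42) = -20 kJ/mol.

-20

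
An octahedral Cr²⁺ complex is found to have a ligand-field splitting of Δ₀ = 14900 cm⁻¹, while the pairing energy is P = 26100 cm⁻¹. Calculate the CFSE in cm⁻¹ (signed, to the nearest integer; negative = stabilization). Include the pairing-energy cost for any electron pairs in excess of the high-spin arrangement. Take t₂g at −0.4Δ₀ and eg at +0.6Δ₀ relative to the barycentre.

Cr is in group 6, so Cr²⁺ is d⁴ (6 − 2 = 4).
Δ₀ < P, so pairing is avoided: the ground state is high-spin.
Configuration: t₂g³ eg¹.
Orbital CFSE = -0.6Δ₀ = -0.6 × 14900 = -8940 cm⁻¹.
High-spin has no excess pairs, so no pairing correction applies.

-8940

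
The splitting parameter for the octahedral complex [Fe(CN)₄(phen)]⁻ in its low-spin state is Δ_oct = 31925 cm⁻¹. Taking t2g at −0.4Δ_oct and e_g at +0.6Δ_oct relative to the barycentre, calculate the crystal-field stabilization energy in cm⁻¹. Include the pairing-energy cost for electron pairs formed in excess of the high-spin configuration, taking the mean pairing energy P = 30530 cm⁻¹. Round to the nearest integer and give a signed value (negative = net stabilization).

Ligand charges: 4×(-1) from CN⁻ and 1×(+0) from phen sum to -4; with overall charge -1, Fe is +3.
Fe sits in group 8; removing 3 electrons leaves Fe³⁺ with 8 − 3 = 5 d electrons.
Configuration: t2g^5 e_g^0.
CFSE(orbital) = 5×(-0.4Δ_oct) + 0×(0.6Δ_oct) = -2.0Δ_oct; with Δ_oct = 31925 cm⁻¹ that is -63850 cm⁻¹.
Pairing penalty: 2 pairs vs 0 in the high-spin reference → 2 extra × P = 61060 cm⁻¹.
Combining: -63850 + 61060 = -2790 cm⁻¹.

-2790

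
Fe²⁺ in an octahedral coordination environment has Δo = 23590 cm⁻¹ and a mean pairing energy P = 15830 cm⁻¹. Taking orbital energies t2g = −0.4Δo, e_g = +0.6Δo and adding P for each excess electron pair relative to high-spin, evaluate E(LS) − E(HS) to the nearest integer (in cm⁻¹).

Fe sits in group 8; removing 2 electrons leaves Fe²⁺ with 8 − 2 = 6 d electrons.
High-spin d⁶ fills as t2g^4 e_g^2 with CFSE 4(−0.4) + 2(+0.6) = -0.4Δo = -9436 cm⁻¹.
Low-spin t2g^6 e_g^0 gives -2.4Δo = -56616 cm⁻¹, but forming 2 extra pairs costs 2P = 31660 cm⁻¹, so E(LS) = -56616 + 31660 = -24956 cm⁻¹.
E(LS) − E(HS) = -24956 − (-9436) = -15520 cm⁻¹.

-15520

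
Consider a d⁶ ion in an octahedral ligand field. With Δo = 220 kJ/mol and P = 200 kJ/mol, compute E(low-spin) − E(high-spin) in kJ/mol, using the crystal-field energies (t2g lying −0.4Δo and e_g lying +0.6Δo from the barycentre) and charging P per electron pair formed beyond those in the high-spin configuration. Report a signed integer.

-40

High-spin d⁶ fills as t2g^4 e_g^2 with CFSE 4(−0.4) + 2(+0.6) = -0.4Δo = -88 kJ/mol.
Low-spin t2g^6 e_g^0 gives -2.4Δo = -528 kJ/mol, but forming 2 extra pairs costs 2P = 400 kJ/mol, so E(LS) = -528 + 400 = -128 kJ/mol.
The difference is -128 − (-88) = -40 kJ/mol, so low-spin lies lower.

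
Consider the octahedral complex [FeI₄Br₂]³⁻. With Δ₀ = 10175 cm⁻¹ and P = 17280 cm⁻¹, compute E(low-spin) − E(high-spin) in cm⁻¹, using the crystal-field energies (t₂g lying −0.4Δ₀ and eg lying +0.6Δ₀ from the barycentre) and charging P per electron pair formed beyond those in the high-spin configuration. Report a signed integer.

Ligand charges: 4×(-1) from I⁻ and 2×(-1) from Br⁻ sum to -6; with overall charge -3, Fe is +3.
Group 8 minus oxidation state +3 gives a d⁵ configuration for Fe³⁺.
In the high-spin limit (t₂g³ eg²) the orbital term is 0.0Δ₀ = 0 cm⁻¹, with no excess pairing.
For low-spin the configuration is t₂g⁵ eg⁰: orbital energy -2.0 × 10175 = -20350 cm⁻¹, and 2 additional pairs relative to high-spin add 34560 cm⁻¹, giving 14210 cm⁻¹.
The difference is 14210 − (0) = 14210 cm⁻¹, so high-spin lies lower.

14210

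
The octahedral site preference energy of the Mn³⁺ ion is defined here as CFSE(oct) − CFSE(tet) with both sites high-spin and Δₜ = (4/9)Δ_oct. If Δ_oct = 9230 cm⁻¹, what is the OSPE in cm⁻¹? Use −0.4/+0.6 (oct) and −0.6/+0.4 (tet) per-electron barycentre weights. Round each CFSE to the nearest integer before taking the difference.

Group 7 minus oxidation state +3 gives a d⁴ configuration for Mn³⁺.
Octahedral (high-spin): t₂g³ eg¹, CFSE = 3(−0.4) + 1(+0.6) = -0.6Δ_oct = -0.6 × 9230 = -5538 cm⁻¹.
Tetrahedral e² t₂² gives -0.4Δₜ = -0.4 × (4/9) × 9230 = -1641 cm⁻¹.
Subtracting, OSPE = -5538 − (-1641) = -3897 cm⁻¹.

-3897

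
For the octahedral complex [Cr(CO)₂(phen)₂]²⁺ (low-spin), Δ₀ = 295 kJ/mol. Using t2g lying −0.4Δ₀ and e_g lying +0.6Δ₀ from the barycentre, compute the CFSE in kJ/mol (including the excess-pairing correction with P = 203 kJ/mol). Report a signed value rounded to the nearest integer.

Ligand charges: 2×(+0) from CO and 2×(+0) from phen sum to +0; with overall charge +2, Cr is +2.
Cr²⁺: group 6, so d-count = 6 − 2 = 4.
The d⁴ electrons fill as t2g^4 e_g^0.
The orbital stabilization is -1.6Δ₀ = -1.6 × 295 = -472 kJ/mol.
Pairing penalty: 1 pair vs 0 in the high-spin reference → 1 extra × P = 203 kJ/mol.
Combining: -472 + 203 = -269 kJ/mol.

-269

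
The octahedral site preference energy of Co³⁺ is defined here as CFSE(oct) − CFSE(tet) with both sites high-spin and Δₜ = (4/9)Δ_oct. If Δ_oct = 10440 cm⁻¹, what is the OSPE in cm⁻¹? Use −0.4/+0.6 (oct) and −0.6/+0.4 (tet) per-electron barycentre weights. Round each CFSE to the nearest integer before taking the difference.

Group 9 minus oxidation state +3 gives a d⁶ configuration for Co³⁺.
Octahedral (high-spin): t2g^4 e_g^2, CFSE = 4(−0.4) + 2(+0.6) = -0.4Δ_oct = -0.4 × 10440 = -4176 cm⁻¹.
In a tetrahedral site the filling is e^3 t2^3: CFSE(tet) = -0.6Δₜ = -0.6 × (4/9)(10440) = -2784 cm⁻¹.
OSPE = -4176 − (-2784) = -1392 cm⁻¹.

-1392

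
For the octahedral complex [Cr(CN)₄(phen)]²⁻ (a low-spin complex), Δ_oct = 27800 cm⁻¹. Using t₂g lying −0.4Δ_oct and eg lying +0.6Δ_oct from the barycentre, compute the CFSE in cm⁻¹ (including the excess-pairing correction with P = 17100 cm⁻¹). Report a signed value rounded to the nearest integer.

Ligand charges: 4×(-1) from CN⁻ and 1×(+0) from phen sum to -4; with overall charge -2, Cr is +2.
Cr is in group 6, so Cr²⁺ is d⁴ (6 − 2 = 4).
Electron filling gives t₂g⁴ eg⁰.
The orbital stabilization is -1.6Δ_oct = -1.6 × 27800 = -44480 cm⁻¹.
Pairing penalty: 1 pair vs 0 in the high-spin reference → 1 extra × P = 17100 cm⁻¹.
Net CFSE = -44480 + 17100 = -27380 cm⁻¹.

-27380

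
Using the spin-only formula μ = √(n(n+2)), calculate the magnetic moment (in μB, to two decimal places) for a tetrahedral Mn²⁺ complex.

Mn sits in group 7; removing 2 electrons leaves Mn²⁺ with 7 − 2 = 5 d electrons.
Tetrahedral fields are weak (Δₜ ≈ 4/9 Δₒ), so electrons fill high-spin.
Configuration: e² t₂³ → 5 unpaired electrons.
μ(spin-only) = √[5(5+2)] = √35 ≈ 5.92 μB.

5.92 μB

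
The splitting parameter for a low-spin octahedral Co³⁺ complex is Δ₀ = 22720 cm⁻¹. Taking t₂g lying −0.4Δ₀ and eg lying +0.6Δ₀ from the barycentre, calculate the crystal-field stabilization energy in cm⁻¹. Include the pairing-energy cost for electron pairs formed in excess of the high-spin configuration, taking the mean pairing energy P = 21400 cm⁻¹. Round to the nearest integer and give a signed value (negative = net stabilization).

-11728

Co sits in group 9; removing 3 electrons leaves Co³⁺ with 9 − 3 = 6 d electrons.
The d⁶ electrons fill as t₂g⁶ eg⁰.
CFSE(orbital) = 6×(-0.4Δ₀) + 0×(0.6Δ₀) = -2.4Δ₀; with Δ₀ = 22720 cm⁻¹ that is -54528 cm⁻¹.
Pairing penalty: 3 pairs vs 1 in the high-spin reference → 2 extra × P = 42800 cm⁻¹.
Overall CFSE = -54528 + 42800 = -11728 cm⁻¹.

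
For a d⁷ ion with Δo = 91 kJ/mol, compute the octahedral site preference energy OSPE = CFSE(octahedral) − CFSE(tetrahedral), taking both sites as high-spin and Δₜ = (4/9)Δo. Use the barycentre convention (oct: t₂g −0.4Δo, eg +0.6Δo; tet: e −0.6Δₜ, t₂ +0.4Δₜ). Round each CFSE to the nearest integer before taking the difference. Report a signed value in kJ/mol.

-24

Octahedral (high-spin): t₂g⁵ eg², CFSE = 5(−0.4) + 2(+0.6) = -0.8Δo = -0.8 × 91 = -73 kJ/mol.
In a tetrahedral site the filling is e⁴ t₂³: CFSE(tet) = -1.2Δₜ = -1.2 × (4/9)(91) = -49 kJ/mol.
OSPE = CFSE(oct) − CFSE(tet) = -73 − (-49) = -24 kJ/mol.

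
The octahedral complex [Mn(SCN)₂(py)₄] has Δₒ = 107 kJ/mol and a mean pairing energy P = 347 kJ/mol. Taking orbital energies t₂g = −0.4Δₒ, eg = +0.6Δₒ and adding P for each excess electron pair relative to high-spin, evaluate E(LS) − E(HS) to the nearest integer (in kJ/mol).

480

Ligand charges: 2×(-1) from SCN⁻ and 4×(+0) from py sum to -2; with overall charge +0, Mn is +2.
Mn is in group 7, so Mn²⁺ is d⁵ (7 − 2 = 5).
High-spin: t₂g³ eg², CFSE = 0.0Δₒ = 0 kJ/mol.
For low-spin the configuration is t₂g⁵ eg⁰: orbital energy -2.0 × 107 = -214 kJ/mol, and 2 additional pairs relative to high-spin add 694 kJ/mol, giving 480 kJ/mol.
Thus E(LS) − E(HS) = 480 kJ/mol.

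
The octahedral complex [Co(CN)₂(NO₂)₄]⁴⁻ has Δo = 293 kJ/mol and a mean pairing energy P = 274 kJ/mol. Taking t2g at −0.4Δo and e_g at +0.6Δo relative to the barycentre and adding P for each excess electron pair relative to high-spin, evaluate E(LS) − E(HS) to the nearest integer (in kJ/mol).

Ligand charges: 2×(-1) from CN⁻ and 4×(-1) from NO₂⁻ sum to -6; with overall charge -4, Co is +2.
Co is in group 9, so Co²⁺ is d⁷ (9 − 2 = 7).
In the high-spin limit (t2g^5 e_g^2) the orbital term is -0.8Δo = -234 kJ/mol, with no excess pairing.
Low-spin t2g^6 e_g^1 gives -1.8Δo = -527 kJ/mol, but forming 1 extra pair costs 1P = 274 kJ/mol, so E(LS) = -527 + 274 = -253 kJ/mol.
Thus E(LS) − E(HS) = -19 kJ/mol.

-19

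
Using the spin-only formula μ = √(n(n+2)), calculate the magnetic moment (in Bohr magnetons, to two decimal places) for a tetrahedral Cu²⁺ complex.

1.73 Bohr magnetons

Cu²⁺: group 11, so d-count = 11 − 2 = 9.
Tetrahedral splitting is small, so the complex is high-spin.
Configuration: e^4 t2^5 → 1 unpaired electron.
μ(spin-only) = √[1(1+2)] = √3 ≈ 1.73 Bohr magnetons.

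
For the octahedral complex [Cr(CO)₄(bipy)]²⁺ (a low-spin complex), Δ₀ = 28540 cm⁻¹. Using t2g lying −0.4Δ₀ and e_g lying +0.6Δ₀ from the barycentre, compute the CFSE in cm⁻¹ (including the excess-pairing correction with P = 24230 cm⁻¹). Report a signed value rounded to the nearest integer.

-21434

Ligand charges: 4×(+0) from CO and 1×(+0) from bipy sum to +0; with overall charge +2, Cr is +2.
Group 6 minus oxidation state +2 gives a d⁴ configuration for Cr²⁺.
Electron filling gives t2g^4 e_g^0.
CFSE(orbital) = 4×(-0.4Δ₀) + 0×(0.6Δ₀) = -1.6Δ₀; with Δ₀ = 28540 cm⁻¹ that is -45664 cm⁻¹.
High-spin d⁴ would be t2g^3 e_g^1 with 0 pairs; low-spin has 1, so 1 excess pair costs +1P = +24230 cm⁻¹.
Net CFSE = -45664 + 24230 = -21434 cm⁻¹.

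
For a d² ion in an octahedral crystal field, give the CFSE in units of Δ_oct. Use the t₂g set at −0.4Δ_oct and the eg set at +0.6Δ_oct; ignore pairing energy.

Configuration: t₂g² eg⁰.
CFSE = 2(-0.4Δ_oct) + 0(0.6Δ_oct) = -0.8Δ_oct + 0.0Δ_oct = -0.8Δ_oct.

-0.8 Δ_oct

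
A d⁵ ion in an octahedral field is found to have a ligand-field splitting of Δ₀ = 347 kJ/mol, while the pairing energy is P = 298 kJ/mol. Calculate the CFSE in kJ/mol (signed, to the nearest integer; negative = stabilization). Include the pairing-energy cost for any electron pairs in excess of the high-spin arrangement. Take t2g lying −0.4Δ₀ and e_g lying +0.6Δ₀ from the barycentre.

-98

Δ₀ > P, so pairing is preferred: the ground state is low-spin.
Configuration: t2g^5 e_g^0.
Orbital CFSE = -2.0Δ₀ = -2.0 × 347 = -694 kJ/mol.
Excess pairs vs high-spin: 2 − 0 = 2; pairing cost = +596 kJ/mol.
Net CFSE = -694 + 596 = -98 kJ/mol.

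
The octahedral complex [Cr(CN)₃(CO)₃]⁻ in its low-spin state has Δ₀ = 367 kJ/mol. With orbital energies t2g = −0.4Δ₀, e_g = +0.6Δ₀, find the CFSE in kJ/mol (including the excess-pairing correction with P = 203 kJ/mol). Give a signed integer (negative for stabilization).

-384

Ligand charges: 3×(-1) from CN⁻ and 3×(+0) from CO sum to -3; with overall charge -1, Cr is +2.
Cr²⁺: group 6, so d-count = 6 − 2 = 4.
Configuration: t2g^4 e_g^0.
Orbital CFSE = 4(-0.4) + 0(0.6) = -1.6Δ₀ = -1.6 × 367 = -587 kJ/mol.
Relative to high-spin t2g^3 e_g^1 (0 paired), the low-spin configuration has 1 additional pair, contributing +1 × 203 = +203 kJ/mol.
Combining: -587 + 203 = -384 kJ/mol.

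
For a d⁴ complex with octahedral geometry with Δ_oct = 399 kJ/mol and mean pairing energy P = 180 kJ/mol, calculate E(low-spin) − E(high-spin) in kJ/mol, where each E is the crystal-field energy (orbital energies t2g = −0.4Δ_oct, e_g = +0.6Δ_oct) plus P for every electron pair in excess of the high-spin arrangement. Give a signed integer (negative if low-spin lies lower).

High-spin d⁴ fills as t2g^3 e_g^1 with CFSE 3(−0.4) + 1(+0.6) = -0.6Δ_oct = -239 kJ/mol.
For low-spin the configuration is t2g^4 e_g^0: orbital energy -1.6 × 399 = -638 kJ/mol, and 1 additional pair relative to high-spin adds 180 kJ/mol, giving -458 kJ/mol.
Thus E(LS) − E(HS) = -219 kJ/mol.

-219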